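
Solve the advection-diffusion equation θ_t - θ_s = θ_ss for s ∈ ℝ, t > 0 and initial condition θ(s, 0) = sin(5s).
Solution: Moving frame: η = s + t, σ = t, θ = u(η,σ), so θ_t = u_σ + u_η and θ_ss = u_ηη.
Hence θ_t - θ_s = u_σ and the PDE becomes the heat equation u_σ = u_ηη on η ∈ ℝ.
Initial data: u(η,0) = θ(η,0) = sin(5η). Each mode sin(nη) decays as exp(-n²σ) on ℝ, so u(η,σ) = Σ c_n exp(-n²σ) sin(nη) with c_5=1: u(η,σ) = exp(-25σ)sin(5η).
Substituting back: θ(s,t) = u(s + t, t).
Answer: θ(s, t) = exp(-25t)sin(5s + 5t)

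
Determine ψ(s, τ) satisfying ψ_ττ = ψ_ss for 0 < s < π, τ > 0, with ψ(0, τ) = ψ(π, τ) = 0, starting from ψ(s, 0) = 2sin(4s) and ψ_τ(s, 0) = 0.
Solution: Using separation of variables ψ = X(s)T(τ):
Eigenfunctions: sin(ns), n = 1, 2, 3, ...
General solution: ψ(s, τ) = Σ [A_n cos(n τ) + B_n sin(n τ)] sin(ns)
From ψ(s,0) = 2sin(4s): A_4=2. From ψ_τ(s,0) = 0: all B_n = 0.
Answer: ψ(s, τ) = 2sin(4s)cos(4τ)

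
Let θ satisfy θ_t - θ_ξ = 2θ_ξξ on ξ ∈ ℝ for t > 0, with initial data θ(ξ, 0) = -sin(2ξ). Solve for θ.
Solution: Moving frame: η = ξ + t, σ = t, θ = u(η,σ), so θ_t = u_σ + u_η and θ_ξξ = u_ηη.
Hence θ_t - θ_ξ = u_σ and the PDE becomes the heat equation u_σ = 2u_ηη on η ∈ ℝ.
Initial data: u(η,0) = θ(η,0) = -sin(2η). Each mode sin(nη) decays as exp(-2n²σ) on ℝ, so u(η,σ) = Σ c_n exp(-2n²σ) sin(nη) with c_2=-1: u(η,σ) = -exp(-8σ)sin(2η).
Substituting back: θ(ξ,t) = u(ξ + t, t).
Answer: θ(ξ, t) = -exp(-8t)sin(2t + 2ξ)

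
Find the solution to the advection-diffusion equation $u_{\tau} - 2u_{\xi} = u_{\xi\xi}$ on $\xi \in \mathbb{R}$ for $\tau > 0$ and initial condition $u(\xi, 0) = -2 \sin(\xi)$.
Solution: Moving frame: $\eta = \xi + 2\tau$, $\sigma = \tau$, $u = w(\eta,\sigma)$, so $u_{\tau} = w_{\sigma} + 2w_{\eta}$ and $u_{\xi\xi} = w_{\eta\eta}$.
Hence $u_{\tau} - 2u_{\xi} = w_{\sigma}$ and the PDE becomes the heat equation $w_{\sigma} = w_{\eta\eta}$ on $\eta \in \mathbb{R}$.
Initial data: $w(\eta,0) = u(\eta,0) = -2 \sin(\eta)$. Each mode $\sin(n\eta)$ decays as $e^{-n^2\sigma}$ on $\mathbb{R}$, so $w(\eta,\sigma) = \sum c_n e^{-n^2\sigma} \sin(n\eta)$ with $c_1=-2$: $w(\eta,\sigma) = -2 e^{-\sigma} \sin(\eta)$.
Substituting back: $u(\xi,\tau) = w(\xi + 2\tau, \tau)$.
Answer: $u(\xi, \tau) = -2 e^{-\tau} \sin(2 \tau + \xi)$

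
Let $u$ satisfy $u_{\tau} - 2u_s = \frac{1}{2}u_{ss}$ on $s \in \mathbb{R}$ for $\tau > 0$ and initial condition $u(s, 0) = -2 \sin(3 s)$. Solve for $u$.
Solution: Moving frame: $\eta = s + 2\tau$, $\sigma = \tau$, $u = w(\eta,\sigma)$, so $u_{\tau} = w_{\sigma} + 2w_{\eta}$ and $u_{ss} = w_{\eta\eta}$.
Hence $u_{\tau} - 2u_s = w_{\sigma}$ and the PDE becomes the heat equation $w_{\sigma} = \frac{1}{2}w_{\eta\eta}$ on $\eta \in \mathbb{R}$.
Initial data: $w(\eta,0) = u(\eta,0) = -2 \sin(3 \eta)$. Each mode $\sin(n\eta)$ decays as $e^{-n^2\sigma/2}$ on $\mathbb{R}$, so $w(\eta,\sigma) = \sum c_n e^{-n^2\sigma/2} \sin(n\eta)$ with $c_3=-2$: $w(\eta,\sigma) = -2 e^{-9 \sigma/2} \sin(3 \eta)$.
Substituting back: $u(s,\tau) = w(s + 2\tau, \tau)$.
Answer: $u(s, \tau) = -2 e^{-9 \tau/2} \sin(6 \tau + 3 s)$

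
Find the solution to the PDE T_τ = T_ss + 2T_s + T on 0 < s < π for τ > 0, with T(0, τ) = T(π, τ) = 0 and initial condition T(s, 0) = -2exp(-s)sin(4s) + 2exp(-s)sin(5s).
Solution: Substitute T = exp(-s)u.
Then T_s = exp(-s)(u_s - u), T_ss = exp(-s)(u_ss - 2u_s + u), T_τ = exp(-s)u_τ; substituting and dividing by exp(-s), the lower-order terms cancel: u_τ = u_ss (standard heat equation).
Data for u: u(s,0) = exp(s)T(s,0) = -2sin(4s) + 2sin(5s). The boundary conditions carry over: u(0,τ) = u(π,τ) = 0.
Separating variables: u = Σ c_n exp(-n²τ) sin(ns). From u(s,0) = -2sin(4s) + 2sin(5s): c_4=-2, c_5=2.
So u(s,τ) = -2exp(-16τ)sin(4s) + 2exp(-25τ)sin(5s), and T(s,τ) = exp(-s)u(s,τ).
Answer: T(s, τ) = -2exp(-s)exp(-16τ)sin(4s) + 2exp(-s)exp(-25τ)sin(5s)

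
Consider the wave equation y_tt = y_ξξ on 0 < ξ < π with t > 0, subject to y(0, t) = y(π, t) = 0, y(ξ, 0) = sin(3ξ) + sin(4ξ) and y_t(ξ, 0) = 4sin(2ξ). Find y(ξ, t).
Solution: Separating variables: y = Σ [A_n cos(ω_n t) + B_n sin(ω_n t)] sin(nξ), ω_n = n. From ICs (B_n = velocity coefficient / ω_n): A_3=1, A_4=1, B_2=2.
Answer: y(ξ, t) = 2sin(2t)sin(2ξ) + sin(3ξ)cos(3t) + sin(4ξ)cos(4t)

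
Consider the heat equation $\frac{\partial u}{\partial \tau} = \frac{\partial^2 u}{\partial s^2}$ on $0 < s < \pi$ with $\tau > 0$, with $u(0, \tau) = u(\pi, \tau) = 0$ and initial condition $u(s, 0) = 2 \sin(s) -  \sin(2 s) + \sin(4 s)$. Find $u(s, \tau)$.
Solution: Separating variables: $u = \sum c_n e^{-n^2\tau} \sin(ns)$. From $u(s,0) = 2 \sin(s) - \sin(2 s) + \sin(4 s)$: $c_1=2, c_2=-1, c_4=1$.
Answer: $u(s, \tau) = 2 e^{-\tau} \sin(s) -  e^{-4 \tau} \sin(2 s) + e^{-16 \tau} \sin(4 s)$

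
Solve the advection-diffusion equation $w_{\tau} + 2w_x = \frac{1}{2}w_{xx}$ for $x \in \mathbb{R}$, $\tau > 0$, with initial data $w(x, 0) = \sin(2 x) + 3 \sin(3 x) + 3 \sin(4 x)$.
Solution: Moving frame: $\eta = x - 2\tau$, $\sigma = \tau$, $w = u(\eta,\sigma)$, so $w_{\tau} = u_{\sigma} - 2u_{\eta}$ and $w_{xx} = u_{\eta\eta}$.
Hence $w_{\tau} + 2w_x = u_{\sigma}$ and the PDE becomes the heat equation $u_{\sigma} = \frac{1}{2}u_{\eta\eta}$ on $\eta \in \mathbb{R}$.
Initial data: $u(\eta,0) = w(\eta,0) = \sin(2 \eta) + 3 \sin(3 \eta) + 3 \sin(4 \eta)$. Each mode $\sin(n\eta)$ decays as $e^{-n^2\sigma/2}$ on $\mathbb{R}$, so $u(\eta,\sigma) = \sum c_n e^{-n^2\sigma/2} \sin(n\eta)$ with $c_2=1, c_3=3, c_4=3$: $u(\eta,\sigma) = e^{-2 \sigma} \sin(2 \eta) + 3 e^{-8 \sigma} \sin(4 \eta) + 3 e^{-9 \sigma/2} \sin(3 \eta)$.
Substituting back: $w(x,\tau) = u(x - 2\tau, \tau)$.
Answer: $w(x, \tau) = - e^{-2 \tau} \sin(4 \tau - 2 x) - 3 e^{-8 \tau} \sin(8 \tau - 4 x) - 3 e^{-9 \tau/2} \sin(6 \tau - 3 x)$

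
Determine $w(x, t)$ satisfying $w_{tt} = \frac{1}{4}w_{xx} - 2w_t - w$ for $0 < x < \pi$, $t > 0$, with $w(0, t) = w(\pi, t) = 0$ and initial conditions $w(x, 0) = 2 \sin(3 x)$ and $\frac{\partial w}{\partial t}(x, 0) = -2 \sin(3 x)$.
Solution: Substitute $w = e^{-t}u$, i.e. $u = e^{t}w$.
By the product rule, $w_t = e^{-t}(u_t - u)$, $w_{tt} = e^{-t}(u_{tt} - 2u_t + u)$, $w_{xx} = e^{-t}u_{xx}$.
Substituting into the PDE and dividing by $e^{-t}$: $u_{tt} - 2u_t + u = \frac{1}{4}u_{xx} - 2(u_t - u) - u$.
The lower-order terms cancel, leaving the standard wave equation $u_{tt} = \frac{1}{4}u_{xx}$.
Initial data for $u$: $u(x,0) = w(x,0) = 2 \sin(3 x)$; $u_t(x,0) = w_t(x,0) + w(x,0) = 0$. The boundary conditions carry over: $u(0,t) = u(\pi,t) = 0$.
Solve for $u$:
  Using separation of variables $u = X(x)T(t)$:
  Eigenfunctions: $\sin(nx)$, $n = 1, 2, 3, \ldots$
  General solution: $u(x, t) = \sum [A_n \cos(n t/2) + B_n \sin(n t/2)] \sin(nx)$
  From $u(x,0) = 2 \sin(3 x)$: $A_3=2$. From $u_t(x,0) = 0$: all $B_n = 0$.
Hence $u(x,t) = 2 \sin(3 x) \cos(3 t/2)$.
Transform back: $w(x,t) = e^{-t}u(x,t)$.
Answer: $w(x, t) = 2 e^{-t} \sin(3 x) \cos(3 t/2)$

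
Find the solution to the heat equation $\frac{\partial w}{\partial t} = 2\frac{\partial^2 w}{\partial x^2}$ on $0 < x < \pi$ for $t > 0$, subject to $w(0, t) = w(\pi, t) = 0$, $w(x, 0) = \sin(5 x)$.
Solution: Separating variables: $w = \sum c_n e^{-2n^2t} \sin(nx)$. From $w(x,0) = \sin(5 x)$: $c_5=1$.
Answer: $w(x, t) = e^{-50 t} \sin(5 x)$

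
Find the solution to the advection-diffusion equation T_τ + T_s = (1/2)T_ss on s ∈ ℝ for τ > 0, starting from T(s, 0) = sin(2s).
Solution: Moving frame: η = s - τ, σ = τ, T = u(η,σ), so T_τ = u_σ - u_η and T_ss = u_ηη.
Hence T_τ + T_s = u_σ and the PDE becomes the heat equation u_σ = (1/2)u_ηη on η ∈ ℝ.
Initial data: u(η,0) = T(η,0) = sin(2η). Each mode sin(nη) decays as exp(-n²σ/2) on ℝ, so u(η,σ) = Σ c_n exp(-n²σ/2) sin(nη) with c_2=1: u(η,σ) = exp(-2σ)sin(2η).
Substituting back: T(s,τ) = u(s - τ, τ).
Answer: T(s, τ) = exp(-2τ)sin(2s - 2τ)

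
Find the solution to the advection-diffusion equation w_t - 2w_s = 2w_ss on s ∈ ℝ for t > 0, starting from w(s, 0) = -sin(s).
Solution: Moving frame: η = s + 2t, σ = t, w = u(η,σ), so w_t = u_σ + 2u_η and w_ss = u_ηη.
Hence w_t - 2w_s = u_σ and the PDE becomes the heat equation u_σ = 2u_ηη on η ∈ ℝ.
Initial data: u(η,0) = w(η,0) = -sin(η). Each mode sin(nη) decays as exp(-2n²σ) on ℝ, so u(η,σ) = Σ c_n exp(-2n²σ) sin(nη) with c_1=-1: u(η,σ) = -exp(-2σ)sin(η).
Substituting back: w(s,t) = u(s + 2t, t).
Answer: w(s, t) = -exp(-2t)sin(s + 2t)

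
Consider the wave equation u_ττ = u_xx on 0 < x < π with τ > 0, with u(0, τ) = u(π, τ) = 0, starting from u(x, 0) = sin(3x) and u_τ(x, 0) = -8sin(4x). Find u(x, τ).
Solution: Separating variables: u = Σ [A_n cos(ω_n τ) + B_n sin(ω_n τ)] sin(nx), ω_n = n. From ICs (B_n = velocity coefficient / ω_n): A_3=1, B_4=-2.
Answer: u(x, τ) = sin(3x)cos(3τ) - 2sin(4x)sin(4τ)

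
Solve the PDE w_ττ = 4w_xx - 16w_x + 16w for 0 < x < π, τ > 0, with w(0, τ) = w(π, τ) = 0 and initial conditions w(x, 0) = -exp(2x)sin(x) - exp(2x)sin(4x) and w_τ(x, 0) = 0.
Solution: Substitute w = exp(2x)u.
Then w_x = exp(2x)(u_x + 2u), w_xx = exp(2x)(u_xx + 4u_x + 4u), w_ττ = exp(2x)u_ττ; substituting and dividing by exp(2x), the lower-order terms cancel: u_ττ = 4u_xx (standard wave equation).
Data for u: u(x,0) = exp(-2x)w(x,0) = -sin(x) - sin(4x); u_τ(x,0) = exp(-2x)w_τ(x,0) = 0. The boundary conditions carry over: u(0,τ) = u(π,τ) = 0.
Separating variables: u = Σ [A_n cos(ω_n τ) + B_n sin(ω_n τ)] sin(nx), ω_n = 2n. From ICs: A_1=-1, A_4=-1.
So u(x,τ) = -sin(x)cos(2τ) - sin(4x)cos(8τ), and w(x,τ) = exp(2x)u(x,τ).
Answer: w(x, τ) = -exp(2x)sin(x)cos(2τ) - exp(2x)sin(4x)cos(8τ)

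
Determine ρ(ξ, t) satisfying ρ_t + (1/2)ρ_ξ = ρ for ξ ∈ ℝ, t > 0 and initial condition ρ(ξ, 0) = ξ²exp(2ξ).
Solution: Substitute ρ = exp(2ξ)u.
Then ρ_ξ = exp(2ξ)(u_ξ + 2u), ρ_t = exp(2ξ)u_t; substituting and dividing by exp(2ξ), the lower-order terms cancel: u_t + (1/2)u_ξ = 0 (standard advection equation).
Data for u: u(ξ,0) = exp(-2ξ)ρ(ξ,0) = ξ².
By characteristics (dξ/dt = 1/2), u(ξ,t) = f(ξ - (1/2)t) with f = u(·, 0).
So u(ξ,t) = (1/4)t² - tξ + ξ², and ρ(ξ,t) = exp(2ξ)u(ξ,t).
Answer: ρ(ξ, t) = (1/4)t²exp(2ξ) - tξexp(2ξ) + ξ²exp(2ξ)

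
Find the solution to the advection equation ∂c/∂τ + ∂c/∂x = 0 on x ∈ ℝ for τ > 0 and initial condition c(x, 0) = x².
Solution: By characteristics (dx/dτ = 1), c(x,τ) = f(x - τ) with f = c(·, 0).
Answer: c(x, τ) = x² - 2xτ + τ²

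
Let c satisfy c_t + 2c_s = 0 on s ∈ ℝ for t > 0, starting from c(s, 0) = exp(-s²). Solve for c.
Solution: By characteristics (ds/dt = 2), c(s,t) = f(s - 2t) with f = c(·, 0).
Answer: c(s, t) = exp(-(s - 2t)²)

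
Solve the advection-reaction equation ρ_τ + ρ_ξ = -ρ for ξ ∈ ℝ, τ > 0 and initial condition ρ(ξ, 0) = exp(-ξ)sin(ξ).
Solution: Substitute ρ = exp(-ξ)u.
Then ρ_ξ = exp(-ξ)(u_ξ - u), ρ_τ = exp(-ξ)u_τ; substituting and dividing by exp(-ξ), the lower-order terms cancel: u_τ + u_ξ = 0 (standard advection equation).
Data for u: u(ξ,0) = exp(ξ)ρ(ξ,0) = sin(ξ).
By characteristics (dξ/dτ = 1), u(ξ,τ) = f(ξ - τ) with f = u(·, 0).
So u(ξ,τ) = sin(ξ - τ), and ρ(ξ,τ) = exp(-ξ)u(ξ,τ).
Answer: ρ(ξ, τ) = exp(-ξ)sin(ξ - τ)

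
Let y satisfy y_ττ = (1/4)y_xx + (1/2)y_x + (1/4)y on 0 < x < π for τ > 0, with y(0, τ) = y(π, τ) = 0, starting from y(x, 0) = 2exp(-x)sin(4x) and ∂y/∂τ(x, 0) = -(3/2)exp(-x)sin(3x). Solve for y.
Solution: Substitute y = exp(-x)u.
Then y_x = exp(-x)(u_x - u), y_xx = exp(-x)(u_xx - 2u_x + u), y_ττ = exp(-x)u_ττ; substituting and dividing by exp(-x), the lower-order terms cancel: u_ττ = (1/4)u_xx (standard wave equation).
Data for u: u(x,0) = exp(x)y(x,0) = 2sin(4x); u_τ(x,0) = exp(x)y_τ(x,0) = -(3/2)sin(3x). The boundary conditions carry over: u(0,τ) = u(π,τ) = 0.
Separating variables: u = Σ [A_n cos(ω_n τ) + B_n sin(ω_n τ)] sin(nx), ω_n = n/2. From ICs (B_n = velocity coefficient / ω_n): A_4=2, B_3=-1.
So u(x,τ) = -sin(3x)sin(3τ/2) + 2sin(4x)cos(2τ), and y(x,τ) = exp(-x)u(x,τ).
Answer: y(x, τ) = -exp(-x)sin(3x)sin(3τ/2) + 2exp(-x)sin(4x)cos(2τ)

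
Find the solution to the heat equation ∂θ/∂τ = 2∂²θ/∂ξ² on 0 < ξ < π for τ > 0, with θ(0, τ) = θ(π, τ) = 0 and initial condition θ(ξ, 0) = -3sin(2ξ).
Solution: Using separation of variables θ = X(ξ)G(τ):
Eigenfunctions: sin(nξ), n = 1, 2, 3, ...
General solution: θ(ξ, τ) = Σ c_n sin(nξ) exp(-2n² τ)
Matching θ(ξ,0) = -3sin(2ξ) term by term: c_2=-3.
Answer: θ(ξ, τ) = -3exp(-8τ)sin(2ξ)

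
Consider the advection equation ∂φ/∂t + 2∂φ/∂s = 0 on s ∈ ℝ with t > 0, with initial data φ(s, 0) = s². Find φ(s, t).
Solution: By characteristics (ds/dt = 2), φ(s,t) = f(s - 2t) with f = φ(·, 0).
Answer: φ(s, t) = s² - 4st + 4t²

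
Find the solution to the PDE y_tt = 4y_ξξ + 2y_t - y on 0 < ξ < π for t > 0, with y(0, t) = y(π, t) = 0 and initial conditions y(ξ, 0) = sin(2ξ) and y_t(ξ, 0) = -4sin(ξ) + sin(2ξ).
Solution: Substitute y = exp(t)u.
Then y_t = exp(t)(u_t + u), y_tt = exp(t)(u_tt + 2u_t + u), y_ξξ = exp(t)u_ξξ; substituting and dividing by exp(t), the lower-order terms cancel: u_tt = 4u_ξξ (standard wave equation).
Data for u: u(ξ,0) = y(ξ,0) = sin(2ξ); u_t(ξ,0) = y_t(ξ,0) - y(ξ,0) = -4sin(ξ). The boundary conditions carry over: u(0,t) = u(π,t) = 0.
Separating variables: u = Σ [A_n cos(ω_n t) + B_n sin(ω_n t)] sin(nξ), ω_n = 2n. From ICs (B_n = velocity coefficient / ω_n): A_2=1, B_1=-2.
So u(ξ,t) = -2sin(2t)sin(ξ) + sin(2ξ)cos(4t), and y(ξ,t) = exp(t)u(ξ,t).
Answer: y(ξ, t) = -2exp(t)sin(2t)sin(ξ) + exp(t)sin(2ξ)cos(4t)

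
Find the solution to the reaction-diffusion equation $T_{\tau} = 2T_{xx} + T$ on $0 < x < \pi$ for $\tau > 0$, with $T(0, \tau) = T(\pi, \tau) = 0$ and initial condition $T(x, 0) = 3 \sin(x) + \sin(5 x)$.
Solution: Substitute $T = e^{\tau}u$.
Then $T_{\tau} = e^{\tau}(u_{\tau} + u)$, $T_{xx} = e^{\tau}u_{xx}$; substituting and dividing by $e^{\tau}$, the lower-order terms cancel: $u_{\tau} = 2u_{xx}$ (standard heat equation).
Data for $u$: $u(x,0) = T(x,0) = 3 \sin(x) + \sin(5 x)$. The boundary conditions carry over: $u(0,\tau) = u(\pi,\tau) = 0$.
Separating variables: $u = \sum c_n e^{-2n^2\tau} \sin(nx)$. From $u(x,0) = 3 \sin(x) + \sin(5 x)$: $c_1=3, c_5=1$.
So $u(x,\tau) = 3 e^{-2 \tau} \sin(x) + e^{-50 \tau} \sin(5 x)$, and $T(x,\tau) = e^{\tau}u(x,\tau)$.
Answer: $T(x, \tau) = 3 e^{-\tau} \sin(x) + e^{-49 \tau} \sin(5 x)$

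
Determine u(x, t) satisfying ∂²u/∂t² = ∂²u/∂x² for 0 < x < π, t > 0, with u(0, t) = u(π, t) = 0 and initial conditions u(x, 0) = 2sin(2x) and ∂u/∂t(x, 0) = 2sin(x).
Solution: Using separation of variables u = X(x)T(t):
Eigenfunctions: sin(nx), n = 1, 2, 3, ...
General solution: u(x, t) = Σ [A_n cos(n t) + B_n sin(n t)] sin(nx)
From u(x,0) = 2sin(2x): A_2=2. From u_t(x,0) = 2sin(x), using u_t(x,0) = Σ ω_n B_n sin(nx) with ω_n = n: B_1 = 2/1 = 2.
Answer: u(x, t) = 2sin(t)sin(x) + 2sin(2x)cos(2t)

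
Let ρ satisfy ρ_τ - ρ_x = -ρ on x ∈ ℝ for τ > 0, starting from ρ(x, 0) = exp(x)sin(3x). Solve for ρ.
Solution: Substitute ρ = exp(x)u.
Then ρ_x = exp(x)(u_x + u), ρ_τ = exp(x)u_τ; substituting and dividing by exp(x), the lower-order terms cancel: u_τ - u_x = 0 (standard advection equation).
Data for u: u(x,0) = exp(-x)ρ(x,0) = sin(3x).
By characteristics (dx/dτ = -1), u(x,τ) = f(x + τ) with f = u(·, 0).
So u(x,τ) = sin(3x + 3τ), and ρ(x,τ) = exp(x)u(x,τ).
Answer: ρ(x, τ) = exp(x)sin(3x + 3τ)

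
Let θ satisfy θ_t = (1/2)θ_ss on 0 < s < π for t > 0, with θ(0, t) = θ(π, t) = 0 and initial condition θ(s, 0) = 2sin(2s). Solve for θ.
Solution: Using separation of variables θ = X(s)G(t):
Eigenfunctions: sin(ns), n = 1, 2, 3, ...
General solution: θ(s, t) = Σ c_n sin(ns) exp(-n² t/2)
Matching θ(s,0) = 2sin(2s) term by term: c_2=2.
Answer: θ(s, t) = 2exp(-2t)sin(2s)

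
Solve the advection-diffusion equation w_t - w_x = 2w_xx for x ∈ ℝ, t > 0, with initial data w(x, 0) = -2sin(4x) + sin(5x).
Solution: Moving frame: η = x + t, σ = t, w = u(η,σ), so w_t = u_σ + u_η and w_xx = u_ηη.
Hence w_t - w_x = u_σ and the PDE becomes the heat equation u_σ = 2u_ηη on η ∈ ℝ.
Initial data: u(η,0) = w(η,0) = -2sin(4η) + sin(5η). Each mode sin(nη) decays as exp(-2n²σ) on ℝ, so u(η,σ) = Σ c_n exp(-2n²σ) sin(nη) with c_4=-2, c_5=1: u(η,σ) = -2exp(-32σ)sin(4η) + exp(-50σ)sin(5η).
Substituting back: w(x,t) = u(x + t, t).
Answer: w(x, t) = -2exp(-32t)sin(4t + 4x) + exp(-50t)sin(5t + 5x)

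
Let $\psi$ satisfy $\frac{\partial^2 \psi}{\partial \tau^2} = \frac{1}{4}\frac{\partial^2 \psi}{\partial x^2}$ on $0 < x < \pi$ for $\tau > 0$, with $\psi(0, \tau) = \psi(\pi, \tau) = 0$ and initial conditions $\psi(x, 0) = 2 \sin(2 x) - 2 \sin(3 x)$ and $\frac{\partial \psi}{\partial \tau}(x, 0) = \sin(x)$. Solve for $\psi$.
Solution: Separating variables: $\psi = \sum [A_n \cos(\omega_n \tau) + B_n \sin(\omega_n \tau)] \sin(nx)$, $\omega_n = n/2$. From ICs ($B_n$ = velocity coefficient / $\omega_n$): $A_2=2, A_3=-2, B_1=2$.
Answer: $\psi(x, \tau) = 2 \sin(\tau/2) \sin(x) + 2 \sin(2 x) \cos(\tau) - 2 \sin(3 x) \cos(3 \tau/2)$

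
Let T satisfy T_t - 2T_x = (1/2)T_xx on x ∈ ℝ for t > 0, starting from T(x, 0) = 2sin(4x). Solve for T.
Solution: Change to a moving frame: let η = x + 2t, σ = t and write T(x,t) = u(η,σ).
By the chain rule T_t = u_σ + 2u_η, T_x = u_η, T_xx = u_ηη.
Then T_t - 2T_x = u_σ: the advection term cancels and the PDE becomes the heat equation u_σ = (1/2)u_ηη on η ∈ ℝ.
Initial data: u(η,0) = T(η,0) = 2sin(4η).
On η ∈ ℝ each mode satisfies (sin(nη))″ = -n² sin(nη), so exp(-n²σ/2) sin(nη) solves the heat equation; by superposition u(η,σ) = Σ c_n exp(-n²σ/2) sin(nη).
Reading off the coefficients: c_4=2, so u(η,σ) = 2exp(-8σ)sin(4η).
Substituting back η = x + 2t, σ = t: T(x,t) = u(x + 2t, t).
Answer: T(x, t) = 2exp(-8t)sin(8t + 4x)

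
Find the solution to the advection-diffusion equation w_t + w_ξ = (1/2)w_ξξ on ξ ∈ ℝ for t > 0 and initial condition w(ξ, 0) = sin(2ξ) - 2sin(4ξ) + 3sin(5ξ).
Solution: Change to a moving frame: let η = ξ - t, σ = t and write w(ξ,t) = u(η,σ).
By the chain rule w_t = u_σ - u_η, w_ξ = u_η, w_ξξ = u_ηη.
Then w_t + w_ξ = u_σ: the advection term cancels and the PDE becomes the heat equation u_σ = (1/2)u_ηη on η ∈ ℝ.
Initial data: u(η,0) = w(η,0) = sin(2η) - 2sin(4η) + 3sin(5η).
On η ∈ ℝ each mode satisfies (sin(nη))″ = -n² sin(nη), so exp(-n²σ/2) sin(nη) solves the heat equation; by superposition u(η,σ) = Σ c_n exp(-n²σ/2) sin(nη).
Reading off the coefficients: c_2=1, c_4=-2, c_5=3, so u(η,σ) = exp(-2σ)sin(2η) - 2exp(-8σ)sin(4η) + 3exp(-25σ/2)sin(5η).
Substituting back η = ξ - t, σ = t: w(ξ,t) = u(ξ - t, t).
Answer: w(ξ, t) = -exp(-2t)sin(2t - 2ξ) + 2exp(-8t)sin(4t - 4ξ) - 3exp(-25t/2)sin(5t - 5ξ)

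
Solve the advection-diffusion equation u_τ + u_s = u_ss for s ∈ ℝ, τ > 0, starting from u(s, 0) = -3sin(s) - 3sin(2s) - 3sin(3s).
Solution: Change to a moving frame: let η = s - τ, σ = τ and write u(s,τ) = w(η,σ).
By the chain rule u_τ = w_σ - w_η, u_s = w_η, u_ss = w_ηη.
Then u_τ + u_s = w_σ: the advection term cancels and the PDE becomes the heat equation w_σ = w_ηη on η ∈ ℝ.
Initial data: w(η,0) = u(η,0) = -3sin(η) - 3sin(2η) - 3sin(3η).
On η ∈ ℝ each mode satisfies (sin(nη))″ = -n² sin(nη), so exp(-n²σ) sin(nη) solves the heat equation; by superposition w(η,σ) = Σ c_n exp(-n²σ) sin(nη).
Reading off the coefficients: c_1=-3, c_2=-3, c_3=-3, so w(η,σ) = -3exp(-σ)sin(η) - 3exp(-4σ)sin(2η) - 3exp(-9σ)sin(3η).
Substituting back η = s - τ, σ = τ: u(s,τ) = w(s - τ, τ).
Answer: u(s, τ) = -3exp(-τ)sin(s - τ) - 3exp(-4τ)sin(2s - 2τ) - 3exp(-9τ)sin(3s - 3τ)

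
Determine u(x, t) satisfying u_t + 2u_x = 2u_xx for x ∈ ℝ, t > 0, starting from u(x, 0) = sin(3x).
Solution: Moving frame: η = x - 2t, σ = t, u = w(η,σ), so u_t = w_σ - 2w_η and u_xx = w_ηη.
Hence u_t + 2u_x = w_σ and the PDE becomes the heat equation w_σ = 2w_ηη on η ∈ ℝ.
Initial data: w(η,0) = u(η,0) = sin(3η). Each mode sin(nη) decays as exp(-2n²σ) on ℝ, so w(η,σ) = Σ c_n exp(-2n²σ) sin(nη) with c_3=1: w(η,σ) = exp(-18σ)sin(3η).
Substituting back: u(x,t) = w(x - 2t, t).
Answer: u(x, t) = -exp(-18t)sin(6t - 3x)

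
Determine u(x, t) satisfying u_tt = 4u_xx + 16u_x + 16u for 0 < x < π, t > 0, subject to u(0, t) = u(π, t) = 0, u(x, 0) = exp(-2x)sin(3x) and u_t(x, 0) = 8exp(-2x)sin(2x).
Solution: Substitute u = exp(-2x)w.
Then u_x = exp(-2x)(w_x - 2w), u_xx = exp(-2x)(w_xx - 4w_x + 4w), u_tt = exp(-2x)w_tt; substituting and dividing by exp(-2x), the lower-order terms cancel: w_tt = 4w_xx (standard wave equation).
Data for w: w(x,0) = exp(2x)u(x,0) = sin(3x); w_t(x,0) = exp(2x)u_t(x,0) = 8sin(2x). The boundary conditions carry over: w(0,t) = w(π,t) = 0.
Separating variables: w = Σ [A_n cos(ω_n t) + B_n sin(ω_n t)] sin(nx), ω_n = 2n. From ICs (B_n = velocity coefficient / ω_n): A_3=1, B_2=2.
So w(x,t) = 2sin(4t)sin(2x) + sin(3x)cos(6t), and u(x,t) = exp(-2x)w(x,t).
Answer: u(x, t) = 2exp(-2x)sin(4t)sin(2x) + exp(-2x)sin(3x)cos(6t)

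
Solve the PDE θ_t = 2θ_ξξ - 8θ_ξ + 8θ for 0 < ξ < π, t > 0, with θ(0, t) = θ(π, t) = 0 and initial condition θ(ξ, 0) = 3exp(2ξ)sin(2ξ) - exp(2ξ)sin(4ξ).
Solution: Substitute θ = exp(2ξ)u, i.e. u = exp(-2ξ)θ.
By the product rule, θ_ξ = exp(2ξ)(u_ξ + 2u), θ_ξξ = exp(2ξ)(u_ξξ + 4u_ξ + 4u), θ_t = exp(2ξ)u_t.
Substituting into the PDE and dividing by exp(2ξ): u_t = 2(u_ξξ + 4u_ξ + 4u) - 8(u_ξ + 2u) + 8u.
The lower-order terms cancel, leaving the standard heat equation u_t = 2u_ξξ.
Initial data for u: u(ξ,0) = exp(-2ξ)θ(ξ,0) = 3sin(2ξ) - sin(4ξ). The boundary conditions carry over: u(0,t) = u(π,t) = 0.
Solve for u:
  Using separation of variables u = X(ξ)G(t):
  Eigenfunctions: sin(nξ), n = 1, 2, 3, ...
  General solution: u(ξ, t) = Σ c_n sin(nξ) exp(-2n² t)
  Matching u(ξ,0) = 3sin(2ξ) - sin(4ξ) term by term: c_2=3, c_4=-1.
Hence u(ξ,t) = 3exp(-8t)sin(2ξ) - exp(-32t)sin(4ξ).
Transform back: θ(ξ,t) = exp(2ξ)u(ξ,t).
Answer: θ(ξ, t) = 3exp(-8t)exp(2ξ)sin(2ξ) - exp(-32t)exp(2ξ)sin(4ξ)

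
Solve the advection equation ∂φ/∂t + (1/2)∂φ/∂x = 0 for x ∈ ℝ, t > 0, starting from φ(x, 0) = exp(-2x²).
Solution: By characteristics (dx/dt = 1/2), φ(x,t) = f(x - (1/2)t) with f = φ(·, 0).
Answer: φ(x, t) = exp(-2(-t/2 + x)²)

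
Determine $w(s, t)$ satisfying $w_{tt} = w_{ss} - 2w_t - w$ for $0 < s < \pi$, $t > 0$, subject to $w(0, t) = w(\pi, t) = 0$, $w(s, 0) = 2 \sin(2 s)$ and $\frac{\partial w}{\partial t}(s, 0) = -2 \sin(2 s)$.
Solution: Substitute $w = e^{-t}u$, i.e. $u = e^{t}w$.
By the product rule, $w_t = e^{-t}(u_t - u)$, $w_{tt} = e^{-t}(u_{tt} - 2u_t + u)$, $w_{ss} = e^{-t}u_{ss}$.
Substituting into the PDE and dividing by $e^{-t}$: $u_{tt} - 2u_t + u = u_{ss} - 2(u_t - u) - u$.
The lower-order terms cancel, leaving the standard wave equation $u_{tt} = u_{ss}$.
Initial data for $u$: $u(s,0) = w(s,0) = 2 \sin(2 s)$; $u_t(s,0) = w_t(s,0) + w(s,0) = 0$. The boundary conditions carry over: $u(0,t) = u(\pi,t) = 0$.
Solve for $u$:
  Using separation of variables $u = X(s)T(t)$:
  Eigenfunctions: $\sin(ns)$, $n = 1, 2, 3, \ldots$
  General solution: $u(s, t) = \sum [A_n \cos(n t) + B_n \sin(n t)] \sin(ns)$
  From $u(s,0) = 2 \sin(2 s)$: $A_2=2$. From $u_t(s,0) = 0$: all $B_n = 0$.
Hence $u(s,t) = 2 \sin(2 s) \cos(2 t)$.
Transform back: $w(s,t) = e^{-t}u(s,t)$.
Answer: $w(s, t) = 2 e^{-t} \sin(2 s) \cos(2 t)$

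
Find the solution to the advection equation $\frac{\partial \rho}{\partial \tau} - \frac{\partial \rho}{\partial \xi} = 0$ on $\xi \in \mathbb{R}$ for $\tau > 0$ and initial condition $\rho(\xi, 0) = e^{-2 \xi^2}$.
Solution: By characteristics ($d\xi/d\tau = -1$), $\rho(\xi,\tau) = f(\xi + \tau)$ with $f = \rho( \cdot , 0)$.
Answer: $\rho(\xi, \tau) = e^{-2 (\tau + \xi)^2}$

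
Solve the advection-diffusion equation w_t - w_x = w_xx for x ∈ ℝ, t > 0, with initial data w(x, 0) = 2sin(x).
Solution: Change to a moving frame: let η = x + t, σ = t and write w(x,t) = u(η,σ).
By the chain rule w_t = u_σ + u_η, w_x = u_η, w_xx = u_ηη.
Then w_t - w_x = u_σ: the advection term cancels and the PDE becomes the heat equation u_σ = u_ηη on η ∈ ℝ.
Initial data: u(η,0) = w(η,0) = 2sin(η).
On η ∈ ℝ each mode satisfies (sin(nη))″ = -n² sin(nη), so exp(-n²σ) sin(nη) solves the heat equation; by superposition u(η,σ) = Σ c_n exp(-n²σ) sin(nη).
Reading off the coefficients: c_1=2, so u(η,σ) = 2exp(-σ)sin(η).
Substituting back η = x + t, σ = t: w(x,t) = u(x + t, t).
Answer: w(x, t) = 2exp(-t)sin(t + x)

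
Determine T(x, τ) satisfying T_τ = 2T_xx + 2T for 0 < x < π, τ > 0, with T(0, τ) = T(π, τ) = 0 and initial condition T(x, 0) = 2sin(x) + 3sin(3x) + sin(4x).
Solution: Substitute T = exp(2τ)u, i.e. u = exp(-2τ)T.
By the product rule, T_τ = exp(2τ)(u_τ + 2u), T_xx = exp(2τ)u_xx.
Substituting into the PDE and dividing by exp(2τ): u_τ + 2u = 2u_xx + 2u.
The lower-order terms cancel, leaving the standard heat equation u_τ = 2u_xx.
Initial data for u: u(x,0) = T(x,0) = 2sin(x) + 3sin(3x) + sin(4x). The boundary conditions carry over: u(0,τ) = u(π,τ) = 0.
Solve for u:
  Using separation of variables u = X(x)G(τ):
  Eigenfunctions: sin(nx), n = 1, 2, 3, ...
  General solution: u(x, τ) = Σ c_n sin(nx) exp(-2n² τ)
  Matching u(x,0) = 2sin(x) + 3sin(3x) + sin(4x) term by term: c_1=2, c_3=3, c_4=1.
Hence u(x,τ) = 2exp(-2τ)sin(x) + 3exp(-18τ)sin(3x) + exp(-32τ)sin(4x).
Transform back: T(x,τ) = exp(2τ)u(x,τ).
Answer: T(x, τ) = 2sin(x) + 3exp(-16τ)sin(3x) + exp(-30τ)sin(4x)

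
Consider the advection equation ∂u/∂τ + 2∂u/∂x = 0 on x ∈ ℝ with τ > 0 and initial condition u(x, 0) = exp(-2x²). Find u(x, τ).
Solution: By characteristics (dx/dτ = 2), u(x,τ) = f(x - 2τ) with f = u(·, 0).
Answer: u(x, τ) = exp(-2(x - 2τ)²)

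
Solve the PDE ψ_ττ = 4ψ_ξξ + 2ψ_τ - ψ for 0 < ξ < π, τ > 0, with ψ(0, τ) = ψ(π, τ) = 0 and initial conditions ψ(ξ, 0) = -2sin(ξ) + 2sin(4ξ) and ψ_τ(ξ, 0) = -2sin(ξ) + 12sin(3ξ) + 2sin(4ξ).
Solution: Substitute ψ = exp(τ)u, i.e. u = exp(-τ)ψ.
By the product rule, ψ_τ = exp(τ)(u_τ + u), ψ_ττ = exp(τ)(u_ττ + 2u_τ + u), ψ_ξξ = exp(τ)u_ξξ.
Substituting into the PDE and dividing by exp(τ): u_ττ + 2u_τ + u = 4u_ξξ + 2(u_τ + u) - u.
The lower-order terms cancel, leaving the standard wave equation u_ττ = 4u_ξξ.
Initial data for u: u(ξ,0) = ψ(ξ,0) = -2sin(ξ) + 2sin(4ξ); u_τ(ξ,0) = ψ_τ(ξ,0) - ψ(ξ,0) = 12sin(3ξ). The boundary conditions carry over: u(0,τ) = u(π,τ) = 0.
Solve for u:
  Using separation of variables u = X(ξ)T(τ):
  Eigenfunctions: sin(nξ), n = 1, 2, 3, ...
  General solution: u(ξ, τ) = Σ [A_n cos(2n τ) + B_n sin(2n τ)] sin(nξ)
  From u(ξ,0) = -2sin(ξ) + 2sin(4ξ): A_1=-2, A_4=2. From u_τ(ξ,0) = 12sin(3ξ), using u_τ(ξ,0) = Σ ω_n B_n sin(nξ) with ω_n = 2n: B_3 = 12/6 = 2.
Hence u(ξ,τ) = -2sin(ξ)cos(2τ) + 2sin(3ξ)sin(6τ) + 2sin(4ξ)cos(8τ).
Transform back: ψ(ξ,τ) = exp(τ)u(ξ,τ).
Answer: ψ(ξ, τ) = -2exp(τ)sin(ξ)cos(2τ) + 2exp(τ)sin(3ξ)sin(6τ) + 2exp(τ)sin(4ξ)cos(8τ)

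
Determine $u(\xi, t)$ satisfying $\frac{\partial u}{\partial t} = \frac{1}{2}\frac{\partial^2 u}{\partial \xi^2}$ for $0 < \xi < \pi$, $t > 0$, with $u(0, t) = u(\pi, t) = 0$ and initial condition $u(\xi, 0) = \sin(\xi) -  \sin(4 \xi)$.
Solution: Separating variables: $u = \sum c_n e^{-n^2t/2} \sin(n\xi)$. From $u(\xi,0) = \sin(\xi) - \sin(4 \xi)$: $c_1=1, c_4=-1$.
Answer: $u(\xi, t) = - e^{-8 t} \sin(4 \xi) + e^{-t/2} \sin(\xi)$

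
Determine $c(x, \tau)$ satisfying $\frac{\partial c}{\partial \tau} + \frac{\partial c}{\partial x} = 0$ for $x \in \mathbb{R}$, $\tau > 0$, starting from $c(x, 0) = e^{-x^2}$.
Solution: By characteristics ($dx/d\tau = 1$), $c(x,\tau) = f(x - \tau)$ with $f = c( \cdot , 0)$.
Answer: $c(x, \tau) = e^{-(-\tau + x)^2}$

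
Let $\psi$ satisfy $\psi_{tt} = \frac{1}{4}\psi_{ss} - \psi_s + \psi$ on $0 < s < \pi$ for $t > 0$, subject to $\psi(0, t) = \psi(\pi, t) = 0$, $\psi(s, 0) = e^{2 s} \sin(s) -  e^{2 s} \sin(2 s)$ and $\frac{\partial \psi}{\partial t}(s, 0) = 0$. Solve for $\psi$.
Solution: Substitute $\psi = e^{2s}u$.
Then $\psi_s = e^{2s}(u_s + 2u)$, $\psi_{ss} = e^{2s}(u_{ss} + 4u_s + 4u)$, $\psi_{tt} = e^{2s}u_{tt}$; substituting and dividing by $e^{2s}$, the lower-order terms cancel: $u_{tt} = \frac{1}{4}u_{ss}$ (standard wave equation).
Data for $u$: $u(s,0) = e^{-2s}\psi(s,0) = \sin(s) - \sin(2 s)$; $u_t(s,0) = e^{-2s}\psi_t(s,0) = 0$. The boundary conditions carry over: $u(0,t) = u(\pi,t) = 0$.
Separating variables: $u = \sum [A_n \cos(\omega_n t) + B_n \sin(\omega_n t)] \sin(ns)$, $\omega_n = n/2$. From ICs: $A_1=1, A_2=-1$.
So $u(s,t) = \sin(s) \cos(t/2) - \sin(2 s) \cos(t)$, and $\psi(s,t) = e^{2s}u(s,t)$.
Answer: $\psi(s, t) = e^{2 s} \sin(s) \cos(t/2) -  e^{2 s} \sin(2 s) \cos(t)$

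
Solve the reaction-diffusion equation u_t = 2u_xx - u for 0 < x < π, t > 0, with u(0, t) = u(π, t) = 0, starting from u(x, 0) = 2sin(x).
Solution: Substitute u = exp(-t)w, i.e. w = exp(t)u.
By the product rule, u_t = exp(-t)(w_t - w), u_xx = exp(-t)w_xx.
Substituting into the PDE and dividing by exp(-t): w_t - w = 2w_xx - w.
The lower-order terms cancel, leaving the standard heat equation w_t = 2w_xx.
Initial data for w: w(x,0) = u(x,0) = 2sin(x). The boundary conditions carry over: w(0,t) = w(π,t) = 0.
Solve for w:
  Using separation of variables w = X(x)T(t):
  Eigenfunctions: sin(nx), n = 1, 2, 3, ...
  General solution: w(x, t) = Σ c_n sin(nx) exp(-2n² t)
  Matching w(x,0) = 2sin(x) term by term: c_1=2.
Hence w(x,t) = 2exp(-2t)sin(x).
Transform back: u(x,t) = exp(-t)w(x,t).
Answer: u(x, t) = 2exp(-3t)sin(x)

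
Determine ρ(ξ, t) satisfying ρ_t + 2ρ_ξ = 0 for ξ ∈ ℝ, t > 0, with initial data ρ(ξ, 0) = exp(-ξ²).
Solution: By characteristics (dξ/dt = 2), ρ(ξ,t) = f(ξ - 2t) with f = ρ(·, 0).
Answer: ρ(ξ, t) = exp(-(-2t + ξ)²)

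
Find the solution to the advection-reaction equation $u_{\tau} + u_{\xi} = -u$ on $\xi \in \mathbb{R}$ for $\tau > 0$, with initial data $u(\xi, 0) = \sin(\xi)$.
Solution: Substitute $u = e^{-\tau}w$.
Then $u_{\tau} = e^{-\tau}(w_{\tau} - w)$, $u_{\xi} = e^{-\tau}w_{\xi}$; substituting and dividing by $e^{-\tau}$, the lower-order terms cancel: $w_{\tau} + w_{\xi} = 0$ (standard advection equation).
Data for $w$: $w(\xi,0) = u(\xi,0) = \sin(\xi)$.
By characteristics ($d\xi/d\tau = 1$), $w(\xi,\tau) = f(\xi - \tau)$ with $f = w( \cdot , 0)$.
So $w(\xi,\tau) = \sin(\xi - \tau)$, and $u(\xi,\tau) = e^{-\tau}w(\xi,\tau)$.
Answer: $u(\xi, \tau) = - e^{-\tau} \sin(\tau - \xi)$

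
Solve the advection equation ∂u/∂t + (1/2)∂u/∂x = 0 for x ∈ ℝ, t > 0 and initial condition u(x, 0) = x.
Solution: By method of characteristics (waves move right with speed 1/2):
Along characteristics x - (1/2)t = const, u is constant, so u(x,t) = f(x - (1/2)t) with f = u(·, 0).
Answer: u(x, t) = -(1/2)t + x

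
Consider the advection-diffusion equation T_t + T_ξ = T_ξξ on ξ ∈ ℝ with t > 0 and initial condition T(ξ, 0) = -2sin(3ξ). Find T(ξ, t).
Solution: Moving frame: η = ξ - t, σ = t, T = u(η,σ), so T_t = u_σ - u_η and T_ξξ = u_ηη.
Hence T_t + T_ξ = u_σ and the PDE becomes the heat equation u_σ = u_ηη on η ∈ ℝ.
Initial data: u(η,0) = T(η,0) = -2sin(3η). Each mode sin(nη) decays as exp(-n²σ) on ℝ, so u(η,σ) = Σ c_n exp(-n²σ) sin(nη) with c_3=-2: u(η,σ) = -2exp(-9σ)sin(3η).
Substituting back: T(ξ,t) = u(ξ - t, t).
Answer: T(ξ, t) = 2exp(-9t)sin(3t - 3ξ)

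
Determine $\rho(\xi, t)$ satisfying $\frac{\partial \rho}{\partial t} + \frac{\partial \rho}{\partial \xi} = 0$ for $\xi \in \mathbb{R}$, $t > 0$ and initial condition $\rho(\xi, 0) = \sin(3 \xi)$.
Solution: By characteristics ($d\xi/dt = 1$), $\rho(\xi,t) = f(\xi - t)$ with $f = \rho( \cdot , 0)$.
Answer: $\rho(\xi, t) = \sin(3 \xi - 3 t)$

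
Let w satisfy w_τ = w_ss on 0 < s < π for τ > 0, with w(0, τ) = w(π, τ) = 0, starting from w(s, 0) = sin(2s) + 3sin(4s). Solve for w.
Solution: Separating variables: w = Σ c_n exp(-n²τ) sin(ns). From w(s,0) = sin(2s) + 3sin(4s): c_2=1, c_4=3.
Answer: w(s, τ) = exp(-4τ)sin(2s) + 3exp(-16τ)sin(4s)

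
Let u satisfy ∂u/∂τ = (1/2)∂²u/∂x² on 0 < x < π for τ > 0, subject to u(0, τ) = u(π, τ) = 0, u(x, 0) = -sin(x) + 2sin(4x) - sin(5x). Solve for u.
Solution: Separating variables: u = Σ c_n exp(-n²τ/2) sin(nx). From u(x,0) = -sin(x) + 2sin(4x) - sin(5x): c_1=-1, c_4=2, c_5=-1.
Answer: u(x, τ) = 2exp(-8τ)sin(4x) - exp(-τ/2)sin(x) - exp(-25τ/2)sin(5x)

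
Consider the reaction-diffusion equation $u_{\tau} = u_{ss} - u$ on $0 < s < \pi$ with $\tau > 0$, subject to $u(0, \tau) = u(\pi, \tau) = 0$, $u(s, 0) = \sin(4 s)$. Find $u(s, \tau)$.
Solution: Substitute $u = e^{-\tau}w$, i.e. $w = e^{\tau}u$.
By the product rule, $u_{\tau} = e^{-\tau}(w_{\tau} - w)$, $u_{ss} = e^{-\tau}w_{ss}$.
Substituting into the PDE and dividing by $e^{-\tau}$: $w_{\tau} - w = w_{ss} - w$.
The lower-order terms cancel, leaving the standard heat equation $w_{\tau} = w_{ss}$.
Initial data for $w$: $w(s,0) = u(s,0) = \sin(4 s)$. The boundary conditions carry over: $w(0,\tau) = w(\pi,\tau) = 0$.
Solve for $w$:
  Using separation of variables $w = X(s)T(\tau)$:
  Eigenfunctions: $\sin(ns)$, $n = 1, 2, 3, \ldots$
  General solution: $w(s, \tau) = \sum c_n \sin(ns) e^{-n^2 \tau}$
  Matching $w(s,0) = \sin(4 s)$ term by term: $c_4=1$.
Hence $w(s,\tau) = e^{-16 \tau} \sin(4 s)$.
Transform back: $u(s,\tau) = e^{-\tau}w(s,\tau)$.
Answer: $u(s, \tau) = e^{-17 \tau} \sin(4 s)$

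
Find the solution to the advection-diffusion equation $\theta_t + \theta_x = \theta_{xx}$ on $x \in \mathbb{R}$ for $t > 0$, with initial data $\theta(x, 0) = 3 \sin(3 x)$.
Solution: Change to a moving frame: let $\eta = x - t$, $\sigma = t$ and write $\theta(x,t) = u(\eta,\sigma)$.
By the chain rule $\theta_t = u_{\sigma} - u_{\eta}$, $\theta_x = u_{\eta}$, $\theta_{xx} = u_{\eta\eta}$.
Then $\theta_t + \theta_x = u_{\sigma}$: the advection term cancels and the PDE becomes the heat equation $u_{\sigma} = u_{\eta\eta}$ on $\eta \in \mathbb{R}$.
Initial data: $u(\eta,0) = \theta(\eta,0) = 3 \sin(3 \eta)$.
On $\eta \in \mathbb{R}$ each mode satisfies $(\sin(n\eta))'' = -n^2 \sin(n\eta)$, so $e^{-n^2\sigma} \sin(n\eta)$ solves the heat equation; by superposition $u(\eta,\sigma) = \sum c_n e^{-n^2\sigma} \sin(n\eta)$.
Reading off the coefficients: $c_3=3$, so $u(\eta,\sigma) = 3 e^{-9 \sigma} \sin(3 \eta)$.
Substituting back $\eta = x - t$, $\sigma = t$: $\theta(x,t) = u(x - t, t)$.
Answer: $\theta(x, t) = -3 e^{-9 t} \sin(3 t - 3 x)$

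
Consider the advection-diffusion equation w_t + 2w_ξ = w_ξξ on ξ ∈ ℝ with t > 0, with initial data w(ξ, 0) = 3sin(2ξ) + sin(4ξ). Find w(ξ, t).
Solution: Change to a moving frame: let η = ξ - 2t, σ = t and write w(ξ,t) = u(η,σ).
By the chain rule w_t = u_σ - 2u_η, w_ξ = u_η, w_ξξ = u_ηη.
Then w_t + 2w_ξ = u_σ: the advection term cancels and the PDE becomes the heat equation u_σ = u_ηη on η ∈ ℝ.
Initial data: u(η,0) = w(η,0) = 3sin(2η) + sin(4η).
On η ∈ ℝ each mode satisfies (sin(nη))″ = -n² sin(nη), so exp(-n²σ) sin(nη) solves the heat equation; by superposition u(η,σ) = Σ c_n exp(-n²σ) sin(nη).
Reading off the coefficients: c_2=3, c_4=1, so u(η,σ) = 3exp(-4σ)sin(2η) + exp(-16σ)sin(4η).
Substituting back η = ξ - 2t, σ = t: w(ξ,t) = u(ξ - 2t, t).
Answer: w(ξ, t) = -3exp(-4t)sin(4t - 2ξ) - exp(-16t)sin(8t - 4ξ)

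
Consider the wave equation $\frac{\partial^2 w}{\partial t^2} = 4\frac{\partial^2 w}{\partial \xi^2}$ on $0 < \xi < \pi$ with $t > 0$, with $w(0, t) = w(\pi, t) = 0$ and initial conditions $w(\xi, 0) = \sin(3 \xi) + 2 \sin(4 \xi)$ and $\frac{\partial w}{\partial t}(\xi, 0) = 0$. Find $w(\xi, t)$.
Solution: Using separation of variables $w = X(\xi)T(t)$:
Eigenfunctions: $\sin(n\xi)$, $n = 1, 2, 3, \ldots$
General solution: $w(\xi, t) = \sum [A_n \cos(2n t) + B_n \sin(2n t)] \sin(n\xi)$
From $w(\xi,0) = \sin(3 \xi) + 2 \sin(4 \xi)$: $A_3=1, A_4=2$. From $w_t(\xi,0) = 0$: all $B_n = 0$.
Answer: $w(\xi, t) = \sin(3 \xi) \cos(6 t) + 2 \sin(4 \xi) \cos(8 t)$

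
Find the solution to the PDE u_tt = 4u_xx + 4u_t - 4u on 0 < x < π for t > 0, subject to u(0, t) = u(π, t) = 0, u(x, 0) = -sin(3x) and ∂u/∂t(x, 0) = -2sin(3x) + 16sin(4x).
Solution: Substitute u = exp(2t)w.
Then u_t = exp(2t)(w_t + 2w), u_tt = exp(2t)(w_tt + 4w_t + 4w), u_xx = exp(2t)w_xx; substituting and dividing by exp(2t), the lower-order terms cancel: w_tt = 4w_xx (standard wave equation).
Data for w: w(x,0) = u(x,0) = -sin(3x); w_t(x,0) = u_t(x,0) - 2u(x,0) = 16sin(4x). The boundary conditions carry over: w(0,t) = w(π,t) = 0.
Separating variables: w = Σ [A_n cos(ω_n t) + B_n sin(ω_n t)] sin(nx), ω_n = 2n. From ICs (B_n = velocity coefficient / ω_n): A_3=-1, B_4=2.
So w(x,t) = 2sin(8t)sin(4x) - sin(3x)cos(6t), and u(x,t) = exp(2t)w(x,t).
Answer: u(x, t) = 2exp(2t)sin(8t)sin(4x) - exp(2t)sin(3x)cos(6t)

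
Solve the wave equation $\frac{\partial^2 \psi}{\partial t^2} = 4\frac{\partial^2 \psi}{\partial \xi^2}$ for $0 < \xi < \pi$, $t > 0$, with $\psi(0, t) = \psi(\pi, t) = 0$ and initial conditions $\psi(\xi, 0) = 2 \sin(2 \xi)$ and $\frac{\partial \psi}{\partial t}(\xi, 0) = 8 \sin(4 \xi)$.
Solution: Separating variables: $\psi = \sum [A_n \cos(\omega_n t) + B_n \sin(\omega_n t)] \sin(n\xi)$, $\omega_n = 2n$. From ICs ($B_n$ = velocity coefficient / $\omega_n$): $A_2=2, B_4=1$.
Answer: $\psi(\xi, t) = 2 \sin(2 \xi) \cos(4 t) + \sin(4 \xi) \sin(8 t)$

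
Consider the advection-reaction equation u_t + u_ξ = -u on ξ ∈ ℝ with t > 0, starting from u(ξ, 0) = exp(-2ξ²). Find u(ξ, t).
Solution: Substitute u = exp(-t)w.
Then u_t = exp(-t)(w_t - w), u_ξ = exp(-t)w_ξ; substituting and dividing by exp(-t), the lower-order terms cancel: w_t + w_ξ = 0 (standard advection equation).
Data for w: w(ξ,0) = u(ξ,0) = exp(-2ξ²).
By characteristics (dξ/dt = 1), w(ξ,t) = f(ξ - t) with f = w(·, 0).
So w(ξ,t) = exp(-2(-t + ξ)²), and u(ξ,t) = exp(-t)w(ξ,t).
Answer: u(ξ, t) = exp(-t)exp(-2(-t + ξ)²)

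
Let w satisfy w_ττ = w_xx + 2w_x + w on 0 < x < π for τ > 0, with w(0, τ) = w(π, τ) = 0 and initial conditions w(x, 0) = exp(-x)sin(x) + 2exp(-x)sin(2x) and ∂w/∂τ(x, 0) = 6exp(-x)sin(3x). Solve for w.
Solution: Substitute w = exp(-x)u, i.e. u = exp(x)w.
By the product rule, w_x = exp(-x)(u_x - u), w_xx = exp(-x)(u_xx - 2u_x + u), w_ττ = exp(-x)u_ττ.
Substituting into the PDE and dividing by exp(-x): u_ττ = (u_xx - 2u_x + u) + 2(u_x - u) + u.
The lower-order terms cancel, leaving the standard wave equation u_ττ = u_xx.
Initial data for u: u(x,0) = exp(x)w(x,0) = sin(x) + 2sin(2x); u_τ(x,0) = exp(x)w_τ(x,0) = 6sin(3x). The boundary conditions carry over: u(0,τ) = u(π,τ) = 0.
Solve for u:
  Using separation of variables u = X(x)T(τ):
  Eigenfunctions: sin(nx), n = 1, 2, 3, ...
  General solution: u(x, τ) = Σ [A_n cos(n τ) + B_n sin(n τ)] sin(nx)
  From u(x,0) = sin(x) + 2sin(2x): A_1=1, A_2=2. From u_τ(x,0) = 6sin(3x), using u_τ(x,0) = Σ ω_n B_n sin(nx) with ω_n = n: B_3 = 6/3 = 2.
Hence u(x,τ) = sin(x)cos(τ) + 2sin(2x)cos(2τ) + 2sin(3x)sin(3τ).
Transform back: w(x,τ) = exp(-x)u(x,τ).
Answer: w(x, τ) = exp(-x)sin(x)cos(τ) + 2exp(-x)sin(2x)cos(2τ) + 2exp(-x)sin(3x)sin(3τ)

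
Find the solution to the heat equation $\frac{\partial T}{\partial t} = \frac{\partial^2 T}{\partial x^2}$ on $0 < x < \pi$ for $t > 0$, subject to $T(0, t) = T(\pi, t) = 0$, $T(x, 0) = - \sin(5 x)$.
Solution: Separating variables: $T = \sum c_n e^{-n^2t} \sin(nx)$. From $T(x,0) = - \sin(5 x)$: $c_5=-1$.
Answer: $T(x, t) = - e^{-25 t} \sin(5 x)$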